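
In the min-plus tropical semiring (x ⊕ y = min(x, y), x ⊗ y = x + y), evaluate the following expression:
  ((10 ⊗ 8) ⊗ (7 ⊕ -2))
((10 ⊗ 8) ⊗ (7 ⊕ -2)) = 16

Expand innermost to outermost. Recall ⊕ takes the minimum of its arguments and ⊗ takes their sum. Working out the expression ((10 ⊗ 8) ⊗ (7 ⊕ -2)) gives 16.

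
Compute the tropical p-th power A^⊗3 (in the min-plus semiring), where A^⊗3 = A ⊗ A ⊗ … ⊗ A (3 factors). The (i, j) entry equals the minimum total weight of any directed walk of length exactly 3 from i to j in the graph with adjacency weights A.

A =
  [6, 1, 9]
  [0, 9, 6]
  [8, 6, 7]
A^⊗3 =
  [7, 2, 10]
  [1, 7, 7]
  [9, 7, 15]

Each entry (A^⊗3)_ij equals the minimum over all length-3 walks i = v_0 → v_1 → … → v_3 = j of Σ_t A[v_t][v_{t+1}]. For example, for (i, j) = (0, 2) we minimise over 9 possible intermediate vertex sequences; the minimum is 10, attained along the walk 0 → 1 → 0 → 2.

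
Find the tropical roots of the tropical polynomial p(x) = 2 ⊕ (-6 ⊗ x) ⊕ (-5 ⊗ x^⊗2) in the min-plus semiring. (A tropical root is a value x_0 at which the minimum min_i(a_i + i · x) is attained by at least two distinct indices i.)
Roots: {-1, 8}

Each tropical root is a break point of the lower envelope of the lines y = a_i + i · x (there are 3 lines, with slopes 0, 1, ..., 2). Only the lines that attain the minimum somewhere contribute to roots; other lines are dominated. Here the surviving (envelope) indices are i = 2, i = 1, i = 0.
Intersections between consecutive envelope lines give the roots: for adjacent envelope indices i < j the intersection is x = (a_i − a_j) / (j − i). Reading off the sorted break points: {-1, 8}.
Verification: at each break x_0, at least two indices attain the minimum of min_i(a_i + i · x_0).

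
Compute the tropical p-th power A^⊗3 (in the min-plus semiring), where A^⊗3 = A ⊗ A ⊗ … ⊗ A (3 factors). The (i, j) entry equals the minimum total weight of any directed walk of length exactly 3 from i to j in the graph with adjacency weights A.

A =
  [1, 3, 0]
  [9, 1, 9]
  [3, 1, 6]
A^⊗3 =
  [3, 2, 2]
  [11, 3, 10]
  [5, 3, 4]

Each entry (A^⊗3)_ij equals the minimum over all length-3 walks i = v_0 → v_1 → … → v_3 = j of Σ_t A[v_t][v_{t+1}]. For example, for (i, j) = (0, 2) we minimise over 9 possible intermediate vertex sequences; the minimum is 2, attained along the walk 0 → 0 → 0 → 2.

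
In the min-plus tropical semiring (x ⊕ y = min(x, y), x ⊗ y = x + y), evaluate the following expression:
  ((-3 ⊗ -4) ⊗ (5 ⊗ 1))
((-3 ⊗ -4) ⊗ (5 ⊗ 1)) = -1

Expand innermost to outermost. Recall ⊕ takes the minimum of its arguments and ⊗ takes their sum. Working out the expression ((-3 ⊗ -4) ⊗ (5 ⊗ 1)) gives -1.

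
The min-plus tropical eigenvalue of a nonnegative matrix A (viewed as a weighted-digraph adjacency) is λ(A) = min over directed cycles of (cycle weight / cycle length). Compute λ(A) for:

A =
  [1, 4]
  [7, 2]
λ(A) = 1

Enumerate directed cycles and compute their means (weight / length). Sample:
  cycle 0 → 0: weight = 1, length = 1, mean = 1/1 ≈ 1.000
  cycle 1 → 1: weight = 2, length = 1, mean = 2/1 ≈ 2.000
  cycle 0 → 1 → 0: weight = 11, length = 2, mean = 11/2 ≈ 5.500
  cycle 1 → 0 → 1: weight = 11, length = 2, mean = 11/2 ≈ 5.500
Minimum mean = 1.000, attained e.g. along the cycle 0 → 0 with weight 1 and length 1. So λ(A) = 1/1 = 1.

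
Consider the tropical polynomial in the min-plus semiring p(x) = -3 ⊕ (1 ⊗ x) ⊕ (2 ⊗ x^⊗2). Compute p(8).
p(8) = -3

A tropical monomial a ⊗ x^⊗i evaluates to a + i · x. Evaluating each term at x = 8:
  Term 0 contributes -3 + 0 · 8 = -3
  Term 1 contributes 1 + 1 · 8 = 9
  Term 2 contributes 2 + 2 · 8 = 18
p(8) = ⊕ of these = min[-3, 9, 18] = -3.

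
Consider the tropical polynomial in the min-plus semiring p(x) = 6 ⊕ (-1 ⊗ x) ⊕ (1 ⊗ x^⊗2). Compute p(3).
p(3) = 2

A tropical monomial a ⊗ x^⊗i evaluates to a + i · x. Evaluating each term at x = 3:
  Term 0 contributes 6 + 0 · 3 = 6
  Term 1 contributes -1 + 1 · 3 = 2
  Term 2 contributes 1 + 2 · 3 = 7
p(3) = ⊕ of these = min[6, 2, 7] = 2.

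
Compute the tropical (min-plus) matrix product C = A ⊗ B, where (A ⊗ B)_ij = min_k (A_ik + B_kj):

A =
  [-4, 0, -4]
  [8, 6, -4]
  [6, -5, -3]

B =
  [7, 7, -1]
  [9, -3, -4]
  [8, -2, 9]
A ⊗ B =
  [3, -6, -5]
  [4, -6, 2]
  [4, -8, -9]

Apply the min-plus product entry-by-entry:
  C[0][0] = min over k of (A[0][0] + B[0][0] = -4 + 7 = 3, A[0][1] + B[1][0] = 0 + 9 = 9, A[0][2] + B[2][0] = -4 + 8 = 4) = 3 (attained at k = 0)
  C[0][1] = min over k of (A[0][0] + B[0][1] = -4 + 7 = 3, A[0][1] + B[1][1] = 0 + -3 = -3, A[0][2] + B[2][1] = -4 + -2 = -6) = -6 (attained at k = 2)
  C[0][2] = min over k of (A[0][0] + B[0][2] = -4 + -1 = -5, A[0][1] + B[1][2] = 0 + -4 = -4, A[0][2] + B[2][2] = -4 + 9 = 5) = -5 (attained at k = 0)
  C[1][0] = min over k of (A[1][0] + B[0][0] = 8 + 7 = 15, A[1][1] + B[1][0] = 6 + 9 = 15, A[1][2] + B[2][0] = -4 + 8 = 4) = 4 (attained at k = 2)
  C[1][1] = min over k of (A[1][0] + B[0][1] = 8 + 7 = 15, A[1][1] + B[1][1] = 6 + -3 = 3, A[1][2] + B[2][1] = -4 + -2 = -6) = -6 (attained at k = 2)
  C[1][2] = min over k of (A[1][0] + B[0][2] = 8 + -1 = 7, A[1][1] + B[1][2] = 6 + -4 = 2, A[1][2] + B[2][2] = -4 + 9 = 5) = 2 (attained at k = 1)
  C[2][0] = min over k of (A[2][0] + B[0][0] = 6 + 7 = 13, A[2][1] + B[1][0] = -5 + 9 = 4, A[2][2] + B[2][0] = -3 + 8 = 5) = 4 (attained at k = 1)
  C[2][1] = min over k of (A[2][0] + B[0][1] = 6 + 7 = 13, A[2][1] + B[1][1] = -5 + -3 = -8, A[2][2] + B[2][1] = -3 + -2 = -5) = -8 (attained at k = 1)
  C[2][2] = min over k of (A[2][0] + B[0][2] = 6 + -1 = 5, A[2][1] + B[1][2] = -5 + -4 = -9, A[2][2] + B[2][2] = -3 + 9 = 6) = -9 (attained at k = 1)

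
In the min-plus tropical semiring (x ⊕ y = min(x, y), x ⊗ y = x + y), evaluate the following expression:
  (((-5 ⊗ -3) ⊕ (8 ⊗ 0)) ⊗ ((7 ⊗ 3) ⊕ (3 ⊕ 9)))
(((-5 ⊗ -3) ⊕ (8 ⊗ 0)) ⊗ ((7 ⊗ 3) ⊕ (3 ⊕ 9))) = -5

Expand innermost to outermost. Recall ⊕ takes the minimum of its arguments and ⊗ takes their sum. Working out the expression (((-5 ⊗ -3) ⊕ (8 ⊗ 0)) ⊗ ((7 ⊗ 3) ⊕ (3 ⊕ 9))) gives -5.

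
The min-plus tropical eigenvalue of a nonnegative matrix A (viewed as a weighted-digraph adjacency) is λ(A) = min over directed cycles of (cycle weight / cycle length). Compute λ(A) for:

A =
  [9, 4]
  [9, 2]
λ(A) = 2

Enumerate directed cycles and compute their means (weight / length). Sample:
  cycle 0 → 0: weight = 9, length = 1, mean = 9/1 ≈ 9.000
  cycle 1 → 1: weight = 2, length = 1, mean = 2/1 ≈ 2.000
  cycle 0 → 1 → 0: weight = 13, length = 2, mean = 13/2 ≈ 6.500
  cycle 1 → 0 → 1: weight = 13, length = 2, mean = 13/2 ≈ 6.500
Minimum mean = 2.000, attained e.g. along the cycle 1 → 1 with weight 2 and length 1. So λ(A) = 2/1 = 2.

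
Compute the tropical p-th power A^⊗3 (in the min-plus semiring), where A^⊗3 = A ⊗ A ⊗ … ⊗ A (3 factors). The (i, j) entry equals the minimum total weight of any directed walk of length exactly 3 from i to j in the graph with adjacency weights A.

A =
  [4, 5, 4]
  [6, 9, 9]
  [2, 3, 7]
A^⊗3 =
  [10, 11, 10]
  [12, 13, 14]
  [8, 9, 10]

Each entry (A^⊗3)_ij equals the minimum over all length-3 walks i = v_0 → v_1 → … → v_3 = j of Σ_t A[v_t][v_{t+1}]. For example, for (i, j) = (0, 2) we minimise over 9 possible intermediate vertex sequences; the minimum is 10, attained along the walk 0 → 2 → 0 → 2.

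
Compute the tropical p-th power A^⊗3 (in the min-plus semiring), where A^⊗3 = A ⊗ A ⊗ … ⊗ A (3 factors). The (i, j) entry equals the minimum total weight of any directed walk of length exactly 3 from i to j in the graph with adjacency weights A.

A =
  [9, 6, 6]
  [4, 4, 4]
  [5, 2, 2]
A^⊗3 =
  [12, 10, 10]
  [10, 8, 8]
  [8, 6, 6]

Each entry (A^⊗3)_ij equals the minimum over all length-3 walks i = v_0 → v_1 → … → v_3 = j of Σ_t A[v_t][v_{t+1}]. For example, for (i, j) = (0, 2) we minimise over 9 possible intermediate vertex sequences; the minimum is 10, attained along the walk 0 → 2 → 2 → 2.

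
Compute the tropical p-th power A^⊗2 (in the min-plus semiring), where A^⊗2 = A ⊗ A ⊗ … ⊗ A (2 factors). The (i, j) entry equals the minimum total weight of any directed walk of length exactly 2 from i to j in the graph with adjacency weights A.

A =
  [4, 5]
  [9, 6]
A^⊗2 =
  [8, 9]
  [13, 12]

Each entry (A^⊗2)_ij equals the minimum over all length-2 walks i = v_0 → v_1 → … → v_2 = j of Σ_t A[v_t][v_{t+1}]. For example, for (i, j) = (0, 1) we minimise over 2 possible intermediate vertex sequences; the minimum is 9, attained along the walk 0 → 0 → 1.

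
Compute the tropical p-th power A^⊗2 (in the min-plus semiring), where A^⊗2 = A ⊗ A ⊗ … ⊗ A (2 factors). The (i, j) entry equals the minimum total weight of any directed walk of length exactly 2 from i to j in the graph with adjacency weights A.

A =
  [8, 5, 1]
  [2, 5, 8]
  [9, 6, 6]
A^⊗2 =
  [7, 7, 7]
  [7, 7, 3]
  [8, 11, 10]

Each entry (A^⊗2)_ij equals the minimum over all length-2 walks i = v_0 → v_1 → … → v_2 = j of Σ_t A[v_t][v_{t+1}]. For example, for (i, j) = (0, 2) we minimise over 3 possible intermediate vertex sequences; the minimum is 7, attained along the walk 0 → 2 → 2.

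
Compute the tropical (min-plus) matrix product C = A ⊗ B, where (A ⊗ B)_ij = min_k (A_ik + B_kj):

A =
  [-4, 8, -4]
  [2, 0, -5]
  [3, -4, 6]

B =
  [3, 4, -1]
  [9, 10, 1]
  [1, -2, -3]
A ⊗ B =
  [-3, -6, -7]
  [-4, -7, -8]
  [5, 4, -3]

Apply the min-plus product entry-by-entry:
  C[0][0] = min over k of (A[0][0] + B[0][0] = -4 + 3 = -1, A[0][1] + B[1][0] = 8 + 9 = 17, A[0][2] + B[2][0] = -4 + 1 = -3) = -3 (attained at k = 2)
  C[0][1] = min over k of (A[0][0] + B[0][1] = -4 + 4 = 0, A[0][1] + B[1][1] = 8 + 10 = 18, A[0][2] + B[2][1] = -4 + -2 = -6) = -6 (attained at k = 2)
  C[0][2] = min over k of (A[0][0] + B[0][2] = -4 + -1 = -5, A[0][1] + B[1][2] = 8 + 1 = 9, A[0][2] + B[2][2] = -4 + -3 = -7) = -7 (attained at k = 2)
  C[1][0] = min over k of (A[1][0] + B[0][0] = 2 + 3 = 5, A[1][1] + B[1][0] = 0 + 9 = 9, A[1][2] + B[2][0] = -5 + 1 = -4) = -4 (attained at k = 2)
  C[1][1] = min over k of (A[1][0] + B[0][1] = 2 + 4 = 6, A[1][1] + B[1][1] = 0 + 10 = 10, A[1][2] + B[2][1] = -5 + -2 = -7) = -7 (attained at k = 2)
  C[1][2] = min over k of (A[1][0] + B[0][2] = 2 + -1 = 1, A[1][1] + B[1][2] = 0 + 1 = 1, A[1][2] + B[2][2] = -5 + -3 = -8) = -8 (attained at k = 2)
  C[2][0] = min over k of (A[2][0] + B[0][0] = 3 + 3 = 6, A[2][1] + B[1][0] = -4 + 9 = 5, A[2][2] + B[2][0] = 6 + 1 = 7) = 5 (attained at k = 1)
  C[2][1] = min over k of (A[2][0] + B[0][1] = 3 + 4 = 7, A[2][1] + B[1][1] = -4 + 10 = 6, A[2][2] + B[2][1] = 6 + -2 = 4) = 4 (attained at k = 2)
  C[2][2] = min over k of (A[2][0] + B[0][2] = 3 + -1 = 2, A[2][1] + B[1][2] = -4 + 1 = -3, A[2][2] + B[2][2] = 6 + -3 = 3) = -3 (attained at k = 1)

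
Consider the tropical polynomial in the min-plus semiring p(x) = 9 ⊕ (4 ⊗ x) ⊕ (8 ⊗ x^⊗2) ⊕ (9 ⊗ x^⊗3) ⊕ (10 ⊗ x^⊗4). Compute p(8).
p(8) = 9

A tropical monomial a ⊗ x^⊗i evaluates to a + i · x. Evaluating each term at x = 8:
  Term 0 contributes 9 + 0 · 8 = 9
  Term 1 contributes 4 + 1 · 8 = 12
  Term 2 contributes 8 + 2 · 8 = 24
  Term 3 contributes 9 + 3 · 8 = 33
  Term 4 contributes 10 + 4 · 8 = 42
p(8) = ⊕ of these = min[9, 12, 24, 33, 42] = 9.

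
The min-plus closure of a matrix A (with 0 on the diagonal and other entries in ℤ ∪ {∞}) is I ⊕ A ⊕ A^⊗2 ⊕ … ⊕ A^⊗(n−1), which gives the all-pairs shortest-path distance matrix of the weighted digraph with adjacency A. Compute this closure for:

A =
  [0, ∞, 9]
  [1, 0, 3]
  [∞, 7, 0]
Closure =
  [0, 16, 9]
  [1, 0, 3]
  [8, 7, 0]

This is the Floyd-Warshall all-pairs shortest-path computation. For each intermediate vertex k = 0, 1, …, 2, update dist[i][j] ← min(dist[i][j], dist[i][k] + dist[k][j]). The final matrix gives, for each (i, j), the minimum total weight of any directed path from i to j (possibly empty when i = j).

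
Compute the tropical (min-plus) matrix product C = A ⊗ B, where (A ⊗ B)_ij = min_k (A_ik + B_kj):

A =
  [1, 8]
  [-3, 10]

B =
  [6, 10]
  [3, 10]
A ⊗ B =
  [7, 11]
  [3, 7]

Apply the min-plus product entry-by-entry:
  C[0][0] = min over k of (A[0][0] + B[0][0] = 1 + 6 = 7, A[0][1] + B[1][0] = 8 + 3 = 11) = 7 (attained at k = 0)
  C[0][1] = min over k of (A[0][0] + B[0][1] = 1 + 10 = 11, A[0][1] + B[1][1] = 8 + 10 = 18) = 11 (attained at k = 0)
  C[1][0] = min over k of (A[1][0] + B[0][0] = -3 + 6 = 3, A[1][1] + B[1][0] = 10 + 3 = 13) = 3 (attained at k = 0)
  C[1][1] = min over k of (A[1][0] + B[0][1] = -3 + 10 = 7, A[1][1] + B[1][1] = 10 + 10 = 20) = 7 (attained at k = 0)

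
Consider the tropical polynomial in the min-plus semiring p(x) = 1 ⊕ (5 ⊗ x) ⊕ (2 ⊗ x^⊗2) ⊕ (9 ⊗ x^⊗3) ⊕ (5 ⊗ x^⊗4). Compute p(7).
p(7) = 1

A tropical monomial a ⊗ x^⊗i evaluates to a + i · x. Evaluating each term at x = 7:
  Term 0 contributes 1 + 0 · 7 = 1
  Term 1 contributes 5 + 1 · 7 = 12
  Term 2 contributes 2 + 2 · 7 = 16
  Term 3 contributes 9 + 3 · 7 = 30
  Term 4 contributes 5 + 4 · 7 = 33
p(7) = ⊕ of these = min[1, 12, 16, 30, 33] = 1.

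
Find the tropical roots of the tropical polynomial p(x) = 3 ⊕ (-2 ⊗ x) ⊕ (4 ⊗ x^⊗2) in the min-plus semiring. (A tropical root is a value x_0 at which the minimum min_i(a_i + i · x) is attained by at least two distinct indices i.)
Roots: {-6, 5}

Each tropical root is a break point of the lower envelope of the lines y = a_i + i · x (there are 3 lines, with slopes 0, 1, ..., 2). Only the lines that attain the minimum somewhere contribute to roots; other lines are dominated. Here the surviving (envelope) indices are i = 2, i = 1, i = 0.
Intersections between consecutive envelope lines give the roots: for adjacent envelope indices i < j the intersection is x = (a_i − a_j) / (j − i). Reading off the sorted break points: {-6, 5}.
Verification: at each break x_0, at least two indices attain the minimum of min_i(a_i + i · x_0).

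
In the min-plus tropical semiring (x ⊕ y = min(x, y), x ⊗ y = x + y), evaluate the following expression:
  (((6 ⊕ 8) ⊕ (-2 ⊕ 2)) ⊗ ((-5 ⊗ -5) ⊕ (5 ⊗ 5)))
(((6 ⊕ 8) ⊕ (-2 ⊕ 2)) ⊗ ((-5 ⊗ -5) ⊕ (5 ⊗ 5))) = -12

Expand innermost to outermost. Recall ⊕ takes the minimum of its arguments and ⊗ takes their sum. Working out the expression (((6 ⊕ 8) ⊕ (-2 ⊕ 2)) ⊗ ((-5 ⊗ -5) ⊕ (5 ⊗ 5))) gives -12.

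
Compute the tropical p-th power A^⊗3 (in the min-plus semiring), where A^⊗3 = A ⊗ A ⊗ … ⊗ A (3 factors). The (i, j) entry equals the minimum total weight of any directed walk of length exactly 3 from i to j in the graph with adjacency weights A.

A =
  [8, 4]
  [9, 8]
A^⊗3 =
  [21, 17]
  [22, 21]

Each entry (A^⊗3)_ij equals the minimum over all length-3 walks i = v_0 → v_1 → … → v_3 = j of Σ_t A[v_t][v_{t+1}]. For example, for (i, j) = (0, 1) we minimise over 4 possible intermediate vertex sequences; the minimum is 17, attained along the walk 0 → 1 → 0 → 1.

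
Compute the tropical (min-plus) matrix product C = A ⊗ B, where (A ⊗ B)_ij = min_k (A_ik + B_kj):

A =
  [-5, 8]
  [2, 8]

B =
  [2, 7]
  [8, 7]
A ⊗ B =
  [-3, 2]
  [4, 9]

Apply the min-plus product entry-by-entry:
  C[0][0] = min over k of (A[0][0] + B[0][0] = -5 + 2 = -3, A[0][1] + B[1][0] = 8 + 8 = 16) = -3 (attained at k = 0)
  C[0][1] = min over k of (A[0][0] + B[0][1] = -5 + 7 = 2, A[0][1] + B[1][1] = 8 + 7 = 15) = 2 (attained at k = 0)
  C[1][0] = min over k of (A[1][0] + B[0][0] = 2 + 2 = 4, A[1][1] + B[1][0] = 8 + 8 = 16) = 4 (attained at k = 0)
  C[1][1] = min over k of (A[1][0] + B[0][1] = 2 + 7 = 9, A[1][1] + B[1][1] = 8 + 7 = 15) = 9 (attained at k = 0)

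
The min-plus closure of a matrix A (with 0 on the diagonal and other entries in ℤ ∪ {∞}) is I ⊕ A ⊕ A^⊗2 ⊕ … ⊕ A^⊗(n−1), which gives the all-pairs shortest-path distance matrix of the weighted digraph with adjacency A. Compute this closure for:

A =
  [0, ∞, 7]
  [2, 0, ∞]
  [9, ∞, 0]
Closure =
  [0, ∞, 7]
  [2, 0, 9]
  [9, ∞, 0]

This is the Floyd-Warshall all-pairs shortest-path computation. For each intermediate vertex k = 0, 1, …, 2, update dist[i][j] ← min(dist[i][j], dist[i][k] + dist[k][j]). The final matrix gives, for each (i, j), the minimum total weight of any directed path from i to j (possibly empty when i = j).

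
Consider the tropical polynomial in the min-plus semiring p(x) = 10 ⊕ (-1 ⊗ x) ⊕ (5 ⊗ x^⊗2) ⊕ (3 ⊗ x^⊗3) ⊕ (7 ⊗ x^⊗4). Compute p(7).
p(7) = 6

A tropical monomial a ⊗ x^⊗i evaluates to a + i · x. Evaluating each term at x = 7:
  Term 0 contributes 10 + 0 · 7 = 10
  Term 1 contributes -1 + 1 · 7 = 6
  Term 2 contributes 5 + 2 · 7 = 19
  Term 3 contributes 3 + 3 · 7 = 24
  Term 4 contributes 7 + 4 · 7 = 35
p(7) = ⊕ of these = min[10, 6, 19, 24, 35] = 6.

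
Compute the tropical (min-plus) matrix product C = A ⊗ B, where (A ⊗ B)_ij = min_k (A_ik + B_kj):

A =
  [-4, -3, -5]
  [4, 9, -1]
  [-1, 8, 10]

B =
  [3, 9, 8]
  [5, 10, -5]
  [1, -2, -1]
A ⊗ B =
  [-4, -7, -8]
  [0, -3, -2]
  [2, 8, 3]

Apply the min-plus product entry-by-entry:
  C[0][0] = min over k of (A[0][0] + B[0][0] = -4 + 3 = -1, A[0][1] + B[1][0] = -3 + 5 = 2, A[0][2] + B[2][0] = -5 + 1 = -4) = -4 (attained at k = 2)
  C[0][1] = min over k of (A[0][0] + B[0][1] = -4 + 9 = 5, A[0][1] + B[1][1] = -3 + 10 = 7, A[0][2] + B[2][1] = -5 + -2 = -7) = -7 (attained at k = 2)
  C[0][2] = min over k of (A[0][0] + B[0][2] = -4 + 8 = 4, A[0][1] + B[1][2] = -3 + -5 = -8, A[0][2] + B[2][2] = -5 + -1 = -6) = -8 (attained at k = 1)
  C[1][0] = min over k of (A[1][0] + B[0][0] = 4 + 3 = 7, A[1][1] + B[1][0] = 9 + 5 = 14, A[1][2] + B[2][0] = -1 + 1 = 0) = 0 (attained at k = 2)
  C[1][1] = min over k of (A[1][0] + B[0][1] = 4 + 9 = 13, A[1][1] + B[1][1] = 9 + 10 = 19, A[1][2] + B[2][1] = -1 + -2 = -3) = -3 (attained at k = 2)
  C[1][2] = min over k of (A[1][0] + B[0][2] = 4 + 8 = 12, A[1][1] + B[1][2] = 9 + -5 = 4, A[1][2] + B[2][2] = -1 + -1 = -2) = -2 (attained at k = 2)
  C[2][0] = min over k of (A[2][0] + B[0][0] = -1 + 3 = 2, A[2][1] + B[1][0] = 8 + 5 = 13, A[2][2] + B[2][0] = 10 + 1 = 11) = 2 (attained at k = 0)
  C[2][1] = min over k of (A[2][0] + B[0][1] = -1 + 9 = 8, A[2][1] + B[1][1] = 8 + 10 = 18, A[2][2] + B[2][1] = 10 + -2 = 8) = 8 (attained at k = 0)
  C[2][2] = min over k of (A[2][0] + B[0][2] = -1 + 8 = 7, A[2][1] + B[1][2] = 8 + -5 = 3, A[2][2] + B[2][2] = 10 + -1 = 9) = 3 (attained at k = 1)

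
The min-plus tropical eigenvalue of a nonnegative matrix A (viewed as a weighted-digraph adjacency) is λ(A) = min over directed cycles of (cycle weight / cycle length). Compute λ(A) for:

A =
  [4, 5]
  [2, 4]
λ(A) = 7/2

Enumerate directed cycles and compute their means (weight / length). Sample:
  cycle 0 → 0: weight = 4, length = 1, mean = 4/1 ≈ 4.000
  cycle 1 → 1: weight = 4, length = 1, mean = 4/1 ≈ 4.000
  cycle 0 → 1 → 0: weight = 7, length = 2, mean = 7/2 ≈ 3.500
  cycle 1 → 0 → 1: weight = 7, length = 2, mean = 7/2 ≈ 3.500
Minimum mean = 3.500, attained e.g. along the cycle 0 → 1 → 0 with weight 7 and length 2. So λ(A) = 7/2 = 7/2.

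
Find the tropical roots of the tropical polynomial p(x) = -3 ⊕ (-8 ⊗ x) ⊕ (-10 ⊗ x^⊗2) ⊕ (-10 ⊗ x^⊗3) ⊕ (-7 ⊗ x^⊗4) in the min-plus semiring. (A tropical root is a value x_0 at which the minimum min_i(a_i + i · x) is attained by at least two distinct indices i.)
Roots: {-3, 0, 2, 5}

Each tropical root is a break point of the lower envelope of the lines y = a_i + i · x (there are 5 lines, with slopes 0, 1, ..., 4). Only the lines that attain the minimum somewhere contribute to roots; other lines are dominated. Here the surviving (envelope) indices are i = 4, i = 3, i = 2, i = 1, i = 0.
Intersections between consecutive envelope lines give the roots: for adjacent envelope indices i < j the intersection is x = (a_i − a_j) / (j − i). Reading off the sorted break points: {-3, 0, 2, 5}.
Verification: at each break x_0, at least two indices attain the minimum of min_i(a_i + i · x_0).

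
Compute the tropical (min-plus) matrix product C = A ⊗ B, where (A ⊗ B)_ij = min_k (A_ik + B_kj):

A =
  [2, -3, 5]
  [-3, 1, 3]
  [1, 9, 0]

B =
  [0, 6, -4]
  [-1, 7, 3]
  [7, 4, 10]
A ⊗ B =
  [-4, 4, -2]
  [-3, 3, -7]
  [1, 4, -3]

Apply the min-plus product entry-by-entry:
  C[0][0] = min over k of (A[0][0] + B[0][0] = 2 + 0 = 2, A[0][1] + B[1][0] = -3 + -1 = -4, A[0][2] + B[2][0] = 5 + 7 = 12) = -4 (attained at k = 1)
  C[0][1] = min over k of (A[0][0] + B[0][1] = 2 + 6 = 8, A[0][1] + B[1][1] = -3 + 7 = 4, A[0][2] + B[2][1] = 5 + 4 = 9) = 4 (attained at k = 1)
  C[0][2] = min over k of (A[0][0] + B[0][2] = 2 + -4 = -2, A[0][1] + B[1][2] = -3 + 3 = 0, A[0][2] + B[2][2] = 5 + 10 = 15) = -2 (attained at k = 0)
  C[1][0] = min over k of (A[1][0] + B[0][0] = -3 + 0 = -3, A[1][1] + B[1][0] = 1 + -1 = 0, A[1][2] + B[2][0] = 3 + 7 = 10) = -3 (attained at k = 0)
  C[1][1] = min over k of (A[1][0] + B[0][1] = -3 + 6 = 3, A[1][1] + B[1][1] = 1 + 7 = 8, A[1][2] + B[2][1] = 3 + 4 = 7) = 3 (attained at k = 0)
  C[1][2] = min over k of (A[1][0] + B[0][2] = -3 + -4 = -7, A[1][1] + B[1][2] = 1 + 3 = 4, A[1][2] + B[2][2] = 3 + 10 = 13) = -7 (attained at k = 0)
  C[2][0] = min over k of (A[2][0] + B[0][0] = 1 + 0 = 1, A[2][1] + B[1][0] = 9 + -1 = 8, A[2][2] + B[2][0] = 0 + 7 = 7) = 1 (attained at k = 0)
  C[2][1] = min over k of (A[2][0] + B[0][1] = 1 + 6 = 7, A[2][1] + B[1][1] = 9 + 7 = 16, A[2][2] + B[2][1] = 0 + 4 = 4) = 4 (attained at k = 2)
  C[2][2] = min over k of (A[2][0] + B[0][2] = 1 + -4 = -3, A[2][1] + B[1][2] = 9 + 3 = 12, A[2][2] + B[2][2] = 0 + 10 = 10) = -3 (attained at k = 0)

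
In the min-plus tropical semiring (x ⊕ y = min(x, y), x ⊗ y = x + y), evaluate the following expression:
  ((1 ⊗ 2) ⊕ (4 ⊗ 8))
((1 ⊗ 2) ⊕ (4 ⊗ 8)) = 3

Expand innermost to outermost. Recall ⊕ takes the minimum of its arguments and ⊗ takes their sum. Working out the expression ((1 ⊗ 2) ⊕ (4 ⊗ 8)) gives 3.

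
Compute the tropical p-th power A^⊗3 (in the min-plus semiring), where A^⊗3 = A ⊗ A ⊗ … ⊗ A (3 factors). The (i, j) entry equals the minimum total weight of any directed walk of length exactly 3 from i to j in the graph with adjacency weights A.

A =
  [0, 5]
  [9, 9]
A^⊗3 =
  [0, 5]
  [9, 14]

Each entry (A^⊗3)_ij equals the minimum over all length-3 walks i = v_0 → v_1 → … → v_3 = j of Σ_t A[v_t][v_{t+1}]. For example, for (i, j) = (0, 1) we minimise over 4 possible intermediate vertex sequences; the minimum is 5, attained along the walk 0 → 0 → 0 → 1.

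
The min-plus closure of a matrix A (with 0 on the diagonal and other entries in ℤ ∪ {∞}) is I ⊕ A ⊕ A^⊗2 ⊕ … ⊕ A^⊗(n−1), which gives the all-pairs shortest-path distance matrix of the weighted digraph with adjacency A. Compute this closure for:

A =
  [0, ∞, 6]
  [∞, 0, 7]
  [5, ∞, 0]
Closure =
  [0, ∞, 6]
  [12, 0, 7]
  [5, ∞, 0]

This is the Floyd-Warshall all-pairs shortest-path computation. For each intermediate vertex k = 0, 1, …, 2, update dist[i][j] ← min(dist[i][j], dist[i][k] + dist[k][j]). The final matrix gives, for each (i, j), the minimum total weight of any directed path from i to j (possibly empty when i = j).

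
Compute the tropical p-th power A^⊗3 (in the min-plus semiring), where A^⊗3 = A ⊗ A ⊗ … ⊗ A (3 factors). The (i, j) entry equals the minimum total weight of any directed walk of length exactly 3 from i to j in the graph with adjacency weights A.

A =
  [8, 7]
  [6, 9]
A^⊗3 =
  [21, 20]
  [19, 21]

Each entry (A^⊗3)_ij equals the minimum over all length-3 walks i = v_0 → v_1 → … → v_3 = j of Σ_t A[v_t][v_{t+1}]. For example, for (i, j) = (0, 1) we minimise over 4 possible intermediate vertex sequences; the minimum is 20, attained along the walk 0 → 1 → 0 → 1.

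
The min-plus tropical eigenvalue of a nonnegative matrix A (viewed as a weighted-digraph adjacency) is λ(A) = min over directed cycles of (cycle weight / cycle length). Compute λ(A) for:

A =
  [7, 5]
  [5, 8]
λ(A) = 5

Enumerate directed cycles and compute their means (weight / length). Sample:
  cycle 0 → 0: weight = 7, length = 1, mean = 7/1 ≈ 7.000
  cycle 1 → 1: weight = 8, length = 1, mean = 8/1 ≈ 8.000
  cycle 0 → 1 → 0: weight = 10, length = 2, mean = 10/2 ≈ 5.000
  cycle 1 → 0 → 1: weight = 10, length = 2, mean = 10/2 ≈ 5.000
Minimum mean = 5.000, attained e.g. along the cycle 0 → 1 → 0 with weight 10 and length 2. So λ(A) = 10/2 = 5.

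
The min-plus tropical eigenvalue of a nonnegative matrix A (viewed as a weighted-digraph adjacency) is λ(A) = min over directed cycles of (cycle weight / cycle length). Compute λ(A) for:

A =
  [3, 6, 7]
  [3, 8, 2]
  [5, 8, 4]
λ(A) = 3

Enumerate directed cycles and compute their means (weight / length). Sample:
  cycle 0 → 0: weight = 3, length = 1, mean = 3/1 ≈ 3.000
  cycle 1 → 1: weight = 8, length = 1, mean = 8/1 ≈ 8.000
  cycle 2 → 2: weight = 4, length = 1, mean = 4/1 ≈ 4.000
  cycle 0 → 1 → 0: weight = 9, length = 2, mean = 9/2 ≈ 4.500
  cycle 0 → 2 → 0: weight = 12, length = 2, mean = 12/2 ≈ 6.000
  cycle 1 → 0 → 1: weight = 9, length = 2, mean = 9/2 ≈ 4.500
Minimum mean = 3.000, attained e.g. along the cycle 0 → 0 with weight 3 and length 1. So λ(A) = 3/1 = 3.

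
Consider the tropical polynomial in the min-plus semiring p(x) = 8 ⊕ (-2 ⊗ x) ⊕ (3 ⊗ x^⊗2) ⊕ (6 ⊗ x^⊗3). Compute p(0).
p(0) = -2

A tropical monomial a ⊗ x^⊗i evaluates to a + i · x. Evaluating each term at x = 0:
  Term 0 contributes 8 + 0 · 0 = 8
  Term 1 contributes -2 + 1 · 0 = -2
  Term 2 contributes 3 + 2 · 0 = 3
  Term 3 contributes 6 + 3 · 0 = 6
p(0) = ⊕ of these = min[8, -2, 3, 6] = -2.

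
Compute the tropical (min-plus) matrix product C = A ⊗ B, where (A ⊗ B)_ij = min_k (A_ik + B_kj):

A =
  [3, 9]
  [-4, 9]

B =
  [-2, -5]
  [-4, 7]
A ⊗ B =
  [1, -2]
  [-6, -9]

Apply the min-plus product entry-by-entry:
  C[0][0] = min over k of (A[0][0] + B[0][0] = 3 + -2 = 1, A[0][1] + B[1][0] = 9 + -4 = 5) = 1 (attained at k = 0)
  C[0][1] = min over k of (A[0][0] + B[0][1] = 3 + -5 = -2, A[0][1] + B[1][1] = 9 + 7 = 16) = -2 (attained at k = 0)
  C[1][0] = min over k of (A[1][0] + B[0][0] = -4 + -2 = -6, A[1][1] + B[1][0] = 9 + -4 = 5) = -6 (attained at k = 0)
  C[1][1] = min over k of (A[1][0] + B[0][1] = -4 + -5 = -9, A[1][1] + B[1][1] = 9 + 7 = 16) = -9 (attained at k = 0)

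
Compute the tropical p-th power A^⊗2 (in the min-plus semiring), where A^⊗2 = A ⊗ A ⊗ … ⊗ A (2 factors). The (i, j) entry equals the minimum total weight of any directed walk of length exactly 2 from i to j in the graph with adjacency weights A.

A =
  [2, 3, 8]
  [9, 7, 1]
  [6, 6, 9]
A^⊗2 =
  [4, 5, 4]
  [7, 7, 8]
  [8, 9, 7]

Each entry (A^⊗2)_ij equals the minimum over all length-2 walks i = v_0 → v_1 → … → v_2 = j of Σ_t A[v_t][v_{t+1}]. For example, for (i, j) = (0, 2) we minimise over 3 possible intermediate vertex sequences; the minimum is 4, attained along the walk 0 → 1 → 2.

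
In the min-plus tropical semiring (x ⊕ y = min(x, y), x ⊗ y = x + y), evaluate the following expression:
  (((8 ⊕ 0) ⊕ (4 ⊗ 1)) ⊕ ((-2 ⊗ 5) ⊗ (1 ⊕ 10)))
(((8 ⊕ 0) ⊕ (4 ⊗ 1)) ⊕ ((-2 ⊗ 5) ⊗ (1 ⊕ 10))) = 0

Expand innermost to outermost. Recall ⊕ takes the minimum of its arguments and ⊗ takes their sum. Working out the expression (((8 ⊕ 0) ⊕ (4 ⊗ 1)) ⊕ ((-2 ⊗ 5) ⊗ (1 ⊕ 10))) gives 0.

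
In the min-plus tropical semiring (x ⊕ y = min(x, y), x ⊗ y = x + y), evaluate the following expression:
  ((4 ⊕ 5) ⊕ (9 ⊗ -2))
((4 ⊕ 5) ⊕ (9 ⊗ -2)) = 4

Expand innermost to outermost. Recall ⊕ takes the minimum of its arguments and ⊗ takes their sum. Working out the expression ((4 ⊕ 5) ⊕ (9 ⊗ -2)) gives 4.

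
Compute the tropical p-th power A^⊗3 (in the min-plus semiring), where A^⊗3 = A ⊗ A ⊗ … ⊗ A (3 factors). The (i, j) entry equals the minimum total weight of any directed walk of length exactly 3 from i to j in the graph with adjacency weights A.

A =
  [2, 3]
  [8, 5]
A^⊗3 =
  [6, 7]
  [12, 13]

Each entry (A^⊗3)_ij equals the minimum over all length-3 walks i = v_0 → v_1 → … → v_3 = j of Σ_t A[v_t][v_{t+1}]. For example, for (i, j) = (0, 1) we minimise over 4 possible intermediate vertex sequences; the minimum is 7, attained along the walk 0 → 0 → 0 → 1.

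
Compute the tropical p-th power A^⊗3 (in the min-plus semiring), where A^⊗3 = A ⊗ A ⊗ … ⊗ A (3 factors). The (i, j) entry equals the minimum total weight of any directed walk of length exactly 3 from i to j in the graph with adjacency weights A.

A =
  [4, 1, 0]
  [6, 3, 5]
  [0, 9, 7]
A^⊗3 =
  [4, 1, 0]
  [6, 6, 5]
  [0, 4, 4]

Each entry (A^⊗3)_ij equals the minimum over all length-3 walks i = v_0 → v_1 → … → v_3 = j of Σ_t A[v_t][v_{t+1}]. For example, for (i, j) = (0, 2) we minimise over 9 possible intermediate vertex sequences; the minimum is 0, attained along the walk 0 → 2 → 0 → 2.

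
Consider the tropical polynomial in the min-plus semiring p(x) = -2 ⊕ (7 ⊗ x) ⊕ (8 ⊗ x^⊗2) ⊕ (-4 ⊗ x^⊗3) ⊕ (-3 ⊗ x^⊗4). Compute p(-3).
p(-3) = -15

A tropical monomial a ⊗ x^⊗i evaluates to a + i · x. Evaluating each term at x = -3:
  Term 0 contributes -2 + 0 · -3 = -2
  Term 1 contributes 7 + 1 · -3 = 4
  Term 2 contributes 8 + 2 · -3 = 2
  Term 3 contributes -4 + 3 · -3 = -13
  Term 4 contributes -3 + 4 · -3 = -15
p(-3) = ⊕ of these = min[-2, 4, 2, -13, -15] = -15.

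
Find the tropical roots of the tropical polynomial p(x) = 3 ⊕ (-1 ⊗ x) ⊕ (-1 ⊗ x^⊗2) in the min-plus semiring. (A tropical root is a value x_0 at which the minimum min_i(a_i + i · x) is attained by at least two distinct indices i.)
Roots: {0, 4}

Each tropical root is a break point of the lower envelope of the lines y = a_i + i · x (there are 3 lines, with slopes 0, 1, ..., 2). Only the lines that attain the minimum somewhere contribute to roots; other lines are dominated. Here the surviving (envelope) indices are i = 2, i = 1, i = 0.
Intersections between consecutive envelope lines give the roots: for adjacent envelope indices i < j the intersection is x = (a_i − a_j) / (j − i). Reading off the sorted break points: {0, 4}.
Verification: at each break x_0, at least two indices attain the minimum of min_i(a_i + i · x_0).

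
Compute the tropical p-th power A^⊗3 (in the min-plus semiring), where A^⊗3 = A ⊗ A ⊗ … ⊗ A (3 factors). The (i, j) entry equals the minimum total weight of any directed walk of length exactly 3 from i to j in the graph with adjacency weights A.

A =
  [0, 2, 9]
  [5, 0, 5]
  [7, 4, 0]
A^⊗3 =
  [0, 2, 7]
  [5, 0, 5]
  [7, 4, 0]

Each entry (A^⊗3)_ij equals the minimum over all length-3 walks i = v_0 → v_1 → … → v_3 = j of Σ_t A[v_t][v_{t+1}]. For example, for (i, j) = (0, 2) we minimise over 9 possible intermediate vertex sequences; the minimum is 7, attained along the walk 0 → 0 → 1 → 2.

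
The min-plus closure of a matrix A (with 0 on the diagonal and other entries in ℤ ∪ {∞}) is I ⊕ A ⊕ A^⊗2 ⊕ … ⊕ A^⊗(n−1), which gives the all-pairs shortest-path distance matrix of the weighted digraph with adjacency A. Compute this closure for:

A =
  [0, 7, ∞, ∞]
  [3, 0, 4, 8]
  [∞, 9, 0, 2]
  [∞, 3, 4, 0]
Closure =
  [0, 7, 11, 13]
  [3, 0, 4, 6]
  [8, 5, 0, 2]
  [6, 3, 4, 0]

This is the Floyd-Warshall all-pairs shortest-path computation. For each intermediate vertex k = 0, 1, …, 3, update dist[i][j] ← min(dist[i][j], dist[i][k] + dist[k][j]). The final matrix gives, for each (i, j), the minimum total weight of any directed path from i to j (possibly empty when i = j).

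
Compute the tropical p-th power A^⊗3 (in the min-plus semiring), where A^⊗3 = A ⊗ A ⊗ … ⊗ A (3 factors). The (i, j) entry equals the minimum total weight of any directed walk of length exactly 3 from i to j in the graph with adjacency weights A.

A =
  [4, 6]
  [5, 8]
A^⊗3 =
  [12, 14]
  [13, 15]

Each entry (A^⊗3)_ij equals the minimum over all length-3 walks i = v_0 → v_1 → … → v_3 = j of Σ_t A[v_t][v_{t+1}]. For example, for (i, j) = (0, 1) we minimise over 4 possible intermediate vertex sequences; the minimum is 14, attained along the walk 0 → 0 → 0 → 1.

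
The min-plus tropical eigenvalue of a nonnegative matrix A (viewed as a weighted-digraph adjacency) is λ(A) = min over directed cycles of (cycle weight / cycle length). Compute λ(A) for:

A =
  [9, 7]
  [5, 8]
λ(A) = 6

Enumerate directed cycles and compute their means (weight / length). Sample:
  cycle 0 → 0: weight = 9, length = 1, mean = 9/1 ≈ 9.000
  cycle 1 → 1: weight = 8, length = 1, mean = 8/1 ≈ 8.000
  cycle 0 → 1 → 0: weight = 12, length = 2, mean = 12/2 ≈ 6.000
  cycle 1 → 0 → 1: weight = 12, length = 2, mean = 12/2 ≈ 6.000
Minimum mean = 6.000, attained e.g. along the cycle 0 → 1 → 0 with weight 12 and length 2. So λ(A) = 12/2 = 6.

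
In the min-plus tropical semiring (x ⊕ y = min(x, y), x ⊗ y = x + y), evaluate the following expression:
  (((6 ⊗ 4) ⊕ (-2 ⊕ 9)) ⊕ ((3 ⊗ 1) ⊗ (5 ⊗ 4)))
(((6 ⊗ 4) ⊕ (-2 ⊕ 9)) ⊕ ((3 ⊗ 1) ⊗ (5 ⊗ 4))) = -2

Expand innermost to outermost. Recall ⊕ takes the minimum of its arguments and ⊗ takes their sum. Working out the expression (((6 ⊗ 4) ⊕ (-2 ⊕ 9)) ⊕ ((3 ⊗ 1) ⊗ (5 ⊗ 4))) gives -2.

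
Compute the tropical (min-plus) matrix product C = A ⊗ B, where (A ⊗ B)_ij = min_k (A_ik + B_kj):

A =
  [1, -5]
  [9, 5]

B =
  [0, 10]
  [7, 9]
A ⊗ B =
  [1, 4]
  [9, 14]

Apply the min-plus product entry-by-entry:
  C[0][0] = min over k of (A[0][0] + B[0][0] = 1 + 0 = 1, A[0][1] + B[1][0] = -5 + 7 = 2) = 1 (attained at k = 0)
  C[0][1] = min over k of (A[0][0] + B[0][1] = 1 + 10 = 11, A[0][1] + B[1][1] = -5 + 9 = 4) = 4 (attained at k = 1)
  C[1][0] = min over k of (A[1][0] + B[0][0] = 9 + 0 = 9, A[1][1] + B[1][0] = 5 + 7 = 12) = 9 (attained at k = 0)
  C[1][1] = min over k of (A[1][0] + B[0][1] = 9 + 10 = 19, A[1][1] + B[1][1] = 5 + 9 = 14) = 14 (attained at k = 1)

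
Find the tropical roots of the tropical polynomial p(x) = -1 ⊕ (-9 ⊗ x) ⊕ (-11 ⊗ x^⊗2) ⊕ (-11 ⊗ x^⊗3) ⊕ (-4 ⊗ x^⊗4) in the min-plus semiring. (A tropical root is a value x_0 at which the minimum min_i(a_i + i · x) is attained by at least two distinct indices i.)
Roots: {-7, 0, 2, 8}

Each tropical root is a break point of the lower envelope of the lines y = a_i + i · x (there are 5 lines, with slopes 0, 1, ..., 4). Only the lines that attain the minimum somewhere contribute to roots; other lines are dominated. Here the surviving (envelope) indices are i = 4, i = 3, i = 2, i = 1, i = 0.
Intersections between consecutive envelope lines give the roots: for adjacent envelope indices i < j the intersection is x = (a_i − a_j) / (j − i). Reading off the sorted break points: {-7, 0, 2, 8}.
Verification: at each break x_0, at least two indices attain the minimum of min_i(a_i + i · x_0).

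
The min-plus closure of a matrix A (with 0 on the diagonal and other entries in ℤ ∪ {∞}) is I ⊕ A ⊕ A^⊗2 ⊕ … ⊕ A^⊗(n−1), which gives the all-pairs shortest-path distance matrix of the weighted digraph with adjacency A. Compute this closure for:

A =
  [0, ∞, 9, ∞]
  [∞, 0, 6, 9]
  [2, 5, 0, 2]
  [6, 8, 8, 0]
Closure =
  [0, 14, 9, 11]
  [8, 0, 6, 8]
  [2, 5, 0, 2]
  [6, 8, 8, 0]

This is the Floyd-Warshall all-pairs shortest-path computation. For each intermediate vertex k = 0, 1, …, 3, update dist[i][j] ← min(dist[i][j], dist[i][k] + dist[k][j]). The final matrix gives, for each (i, j), the minimum total weight of any directed path from i to j (possibly empty when i = j).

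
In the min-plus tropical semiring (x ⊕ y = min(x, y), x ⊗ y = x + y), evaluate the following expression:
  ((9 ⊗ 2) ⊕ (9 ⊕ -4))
((9 ⊗ 2) ⊕ (9 ⊕ -4)) = -4

Expand innermost to outermost. Recall ⊕ takes the minimum of its arguments and ⊗ takes their sum. Working out the expression ((9 ⊗ 2) ⊕ (9 ⊕ -4)) gives -4.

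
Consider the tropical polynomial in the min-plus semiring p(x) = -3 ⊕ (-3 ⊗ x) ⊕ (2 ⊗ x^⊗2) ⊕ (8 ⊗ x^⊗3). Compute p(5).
p(5) = -3

A tropical monomial a ⊗ x^⊗i evaluates to a + i · x. Evaluating each term at x = 5:
  Term 0 contributes -3 + 0 · 5 = -3
  Term 1 contributes -3 + 1 · 5 = 2
  Term 2 contributes 2 + 2 · 5 = 12
  Term 3 contributes 8 + 3 · 5 = 23
p(5) = ⊕ of these = min[-3, 2, 12, 23] = -3.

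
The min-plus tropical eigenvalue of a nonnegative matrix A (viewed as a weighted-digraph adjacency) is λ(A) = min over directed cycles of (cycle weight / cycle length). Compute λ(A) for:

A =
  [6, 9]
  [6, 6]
λ(A) = 6

Enumerate directed cycles and compute their means (weight / length). Sample:
  cycle 0 → 0: weight = 6, length = 1, mean = 6/1 ≈ 6.000
  cycle 1 → 1: weight = 6, length = 1, mean = 6/1 ≈ 6.000
  cycle 0 → 1 → 0: weight = 15, length = 2, mean = 15/2 ≈ 7.500
  cycle 1 → 0 → 1: weight = 15, length = 2, mean = 15/2 ≈ 7.500
Minimum mean = 6.000, attained e.g. along the cycle 0 → 0 with weight 6 and length 1. So λ(A) = 6/1 = 6.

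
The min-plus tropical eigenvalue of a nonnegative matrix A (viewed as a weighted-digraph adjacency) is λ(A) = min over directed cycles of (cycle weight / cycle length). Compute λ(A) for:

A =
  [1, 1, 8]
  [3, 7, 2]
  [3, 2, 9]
λ(A) = 1

Enumerate directed cycles and compute their means (weight / length). Sample:
  cycle 0 → 0: weight = 1, length = 1, mean = 1/1 ≈ 1.000
  cycle 1 → 1: weight = 7, length = 1, mean = 7/1 ≈ 7.000
  cycle 2 → 2: weight = 9, length = 1, mean = 9/1 ≈ 9.000
  cycle 0 → 1 → 0: weight = 4, length = 2, mean = 4/2 ≈ 2.000
  cycle 0 → 2 → 0: weight = 11, length = 2, mean = 11/2 ≈ 5.500
  cycle 1 → 0 → 1: weight = 4, length = 2, mean = 4/2 ≈ 2.000
Minimum mean = 1.000, attained e.g. along the cycle 0 → 0 with weight 1 and length 1. So λ(A) = 1/1 = 1.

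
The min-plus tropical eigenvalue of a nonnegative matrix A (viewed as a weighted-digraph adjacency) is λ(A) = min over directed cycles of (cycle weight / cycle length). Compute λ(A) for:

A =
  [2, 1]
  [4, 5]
λ(A) = 2

Enumerate directed cycles and compute their means (weight / length). Sample:
  cycle 0 → 0: weight = 2, length = 1, mean = 2/1 ≈ 2.000
  cycle 1 → 1: weight = 5, length = 1, mean = 5/1 ≈ 5.000
  cycle 0 → 1 → 0: weight = 5, length = 2, mean = 5/2 ≈ 2.500
  cycle 1 → 0 → 1: weight = 5, length = 2, mean = 5/2 ≈ 2.500
Minimum mean = 2.000, attained e.g. along the cycle 0 → 0 with weight 2 and length 1. So λ(A) = 2/1 = 2.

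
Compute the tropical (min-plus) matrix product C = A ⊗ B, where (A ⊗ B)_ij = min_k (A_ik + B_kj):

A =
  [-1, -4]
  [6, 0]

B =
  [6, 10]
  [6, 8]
A ⊗ B =
  [2, 4]
  [6, 8]

Apply the min-plus product entry-by-entry:
  C[0][0] = min over k of (A[0][0] + B[0][0] = -1 + 6 = 5, A[0][1] + B[1][0] = -4 + 6 = 2) = 2 (attained at k = 1)
  C[0][1] = min over k of (A[0][0] + B[0][1] = -1 + 10 = 9, A[0][1] + B[1][1] = -4 + 8 = 4) = 4 (attained at k = 1)
  C[1][0] = min over k of (A[1][0] + B[0][0] = 6 + 6 = 12, A[1][1] + B[1][0] = 0 + 6 = 6) = 6 (attained at k = 1)
  C[1][1] = min over k of (A[1][0] + B[0][1] = 6 + 10 = 16, A[1][1] + B[1][1] = 0 + 8 = 8) = 8 (attained at k = 1)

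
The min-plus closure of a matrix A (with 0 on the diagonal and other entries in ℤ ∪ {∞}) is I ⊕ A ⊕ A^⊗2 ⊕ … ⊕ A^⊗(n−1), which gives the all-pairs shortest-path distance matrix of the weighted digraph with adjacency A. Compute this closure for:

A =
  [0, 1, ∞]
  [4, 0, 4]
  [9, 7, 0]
Closure =
  [0, 1, 5]
  [4, 0, 4]
  [9, 7, 0]

This is the Floyd-Warshall all-pairs shortest-path computation. For each intermediate vertex k = 0, 1, …, 2, update dist[i][j] ← min(dist[i][j], dist[i][k] + dist[k][j]). The final matrix gives, for each (i, j), the minimum total weight of any directed path from i to j (possibly empty when i = j).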